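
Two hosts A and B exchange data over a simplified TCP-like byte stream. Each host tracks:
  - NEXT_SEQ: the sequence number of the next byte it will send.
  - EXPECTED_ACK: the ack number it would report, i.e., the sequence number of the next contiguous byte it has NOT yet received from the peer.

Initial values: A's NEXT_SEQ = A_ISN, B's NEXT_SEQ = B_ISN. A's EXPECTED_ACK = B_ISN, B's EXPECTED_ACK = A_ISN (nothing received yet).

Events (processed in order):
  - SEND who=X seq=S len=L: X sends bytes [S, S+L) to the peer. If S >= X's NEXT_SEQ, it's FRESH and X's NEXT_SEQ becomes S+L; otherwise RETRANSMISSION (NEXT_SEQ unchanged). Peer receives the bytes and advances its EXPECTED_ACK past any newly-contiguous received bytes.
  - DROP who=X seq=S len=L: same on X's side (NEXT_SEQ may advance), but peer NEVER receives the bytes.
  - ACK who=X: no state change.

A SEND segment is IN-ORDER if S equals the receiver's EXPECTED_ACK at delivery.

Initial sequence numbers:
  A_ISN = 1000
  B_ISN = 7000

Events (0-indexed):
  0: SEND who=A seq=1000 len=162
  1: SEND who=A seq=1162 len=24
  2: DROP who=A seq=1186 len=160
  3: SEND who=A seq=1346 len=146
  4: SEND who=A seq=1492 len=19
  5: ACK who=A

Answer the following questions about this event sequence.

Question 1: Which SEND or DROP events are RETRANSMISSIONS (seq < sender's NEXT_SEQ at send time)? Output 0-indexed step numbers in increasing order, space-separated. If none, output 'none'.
Answer: none

Derivation:
Step 0: SEND seq=1000 -> fresh
Step 1: SEND seq=1162 -> fresh
Step 2: DROP seq=1186 -> fresh
Step 3: SEND seq=1346 -> fresh
Step 4: SEND seq=1492 -> fresh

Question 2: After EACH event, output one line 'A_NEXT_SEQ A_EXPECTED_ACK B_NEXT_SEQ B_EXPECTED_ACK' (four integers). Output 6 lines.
1162 7000 7000 1162
1186 7000 7000 1186
1346 7000 7000 1186
1492 7000 7000 1186
1511 7000 7000 1186
1511 7000 7000 1186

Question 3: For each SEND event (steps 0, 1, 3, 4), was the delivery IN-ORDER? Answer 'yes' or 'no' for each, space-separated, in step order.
Step 0: SEND seq=1000 -> in-order
Step 1: SEND seq=1162 -> in-order
Step 3: SEND seq=1346 -> out-of-order
Step 4: SEND seq=1492 -> out-of-order

Answer: yes yes no no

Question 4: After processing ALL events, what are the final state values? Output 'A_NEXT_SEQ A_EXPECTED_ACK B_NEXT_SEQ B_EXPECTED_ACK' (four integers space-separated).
Answer: 1511 7000 7000 1186

Derivation:
After event 0: A_seq=1162 A_ack=7000 B_seq=7000 B_ack=1162
After event 1: A_seq=1186 A_ack=7000 B_seq=7000 B_ack=1186
After event 2: A_seq=1346 A_ack=7000 B_seq=7000 B_ack=1186
After event 3: A_seq=1492 A_ack=7000 B_seq=7000 B_ack=1186
After event 4: A_seq=1511 A_ack=7000 B_seq=7000 B_ack=1186
After event 5: A_seq=1511 A_ack=7000 B_seq=7000 B_ack=1186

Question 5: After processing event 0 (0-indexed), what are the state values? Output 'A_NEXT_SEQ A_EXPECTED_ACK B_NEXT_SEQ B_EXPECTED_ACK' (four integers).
After event 0: A_seq=1162 A_ack=7000 B_seq=7000 B_ack=1162

1162 7000 7000 1162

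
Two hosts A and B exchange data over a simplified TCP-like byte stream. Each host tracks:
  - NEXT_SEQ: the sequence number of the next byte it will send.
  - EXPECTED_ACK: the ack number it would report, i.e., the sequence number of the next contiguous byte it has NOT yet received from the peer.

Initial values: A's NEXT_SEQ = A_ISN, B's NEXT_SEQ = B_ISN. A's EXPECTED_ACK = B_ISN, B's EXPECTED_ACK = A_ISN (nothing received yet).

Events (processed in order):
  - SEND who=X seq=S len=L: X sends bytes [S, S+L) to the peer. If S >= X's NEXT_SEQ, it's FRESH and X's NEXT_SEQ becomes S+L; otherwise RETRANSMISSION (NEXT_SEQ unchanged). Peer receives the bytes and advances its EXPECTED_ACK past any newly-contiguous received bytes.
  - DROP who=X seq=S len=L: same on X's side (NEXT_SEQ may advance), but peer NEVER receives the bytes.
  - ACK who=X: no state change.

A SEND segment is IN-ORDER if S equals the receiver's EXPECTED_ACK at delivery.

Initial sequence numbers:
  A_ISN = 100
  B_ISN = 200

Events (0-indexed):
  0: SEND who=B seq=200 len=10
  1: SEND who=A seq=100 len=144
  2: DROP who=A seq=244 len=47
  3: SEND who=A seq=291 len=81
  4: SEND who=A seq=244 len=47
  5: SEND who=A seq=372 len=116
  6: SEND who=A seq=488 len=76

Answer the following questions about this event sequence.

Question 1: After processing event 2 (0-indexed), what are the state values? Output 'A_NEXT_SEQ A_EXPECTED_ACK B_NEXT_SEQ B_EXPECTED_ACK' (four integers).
After event 0: A_seq=100 A_ack=210 B_seq=210 B_ack=100
After event 1: A_seq=244 A_ack=210 B_seq=210 B_ack=244
After event 2: A_seq=291 A_ack=210 B_seq=210 B_ack=244

291 210 210 244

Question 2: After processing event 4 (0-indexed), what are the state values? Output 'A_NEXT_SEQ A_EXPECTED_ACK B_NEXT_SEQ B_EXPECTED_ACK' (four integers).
After event 0: A_seq=100 A_ack=210 B_seq=210 B_ack=100
After event 1: A_seq=244 A_ack=210 B_seq=210 B_ack=244
After event 2: A_seq=291 A_ack=210 B_seq=210 B_ack=244
After event 3: A_seq=372 A_ack=210 B_seq=210 B_ack=244
After event 4: A_seq=372 A_ack=210 B_seq=210 B_ack=372

372 210 210 372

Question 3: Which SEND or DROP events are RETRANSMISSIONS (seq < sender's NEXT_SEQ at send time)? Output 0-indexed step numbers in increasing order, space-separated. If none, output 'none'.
Answer: 4

Derivation:
Step 0: SEND seq=200 -> fresh
Step 1: SEND seq=100 -> fresh
Step 2: DROP seq=244 -> fresh
Step 3: SEND seq=291 -> fresh
Step 4: SEND seq=244 -> retransmit
Step 5: SEND seq=372 -> fresh
Step 6: SEND seq=488 -> fresh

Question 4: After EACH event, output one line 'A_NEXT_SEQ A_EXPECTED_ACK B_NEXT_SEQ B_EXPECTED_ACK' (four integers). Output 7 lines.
100 210 210 100
244 210 210 244
291 210 210 244
372 210 210 244
372 210 210 372
488 210 210 488
564 210 210 564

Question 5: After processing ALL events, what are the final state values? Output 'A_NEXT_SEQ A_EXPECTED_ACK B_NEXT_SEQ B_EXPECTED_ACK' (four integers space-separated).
Answer: 564 210 210 564

Derivation:
After event 0: A_seq=100 A_ack=210 B_seq=210 B_ack=100
After event 1: A_seq=244 A_ack=210 B_seq=210 B_ack=244
After event 2: A_seq=291 A_ack=210 B_seq=210 B_ack=244
After event 3: A_seq=372 A_ack=210 B_seq=210 B_ack=244
After event 4: A_seq=372 A_ack=210 B_seq=210 B_ack=372
After event 5: A_seq=488 A_ack=210 B_seq=210 B_ack=488
After event 6: A_seq=564 A_ack=210 B_seq=210 B_ack=564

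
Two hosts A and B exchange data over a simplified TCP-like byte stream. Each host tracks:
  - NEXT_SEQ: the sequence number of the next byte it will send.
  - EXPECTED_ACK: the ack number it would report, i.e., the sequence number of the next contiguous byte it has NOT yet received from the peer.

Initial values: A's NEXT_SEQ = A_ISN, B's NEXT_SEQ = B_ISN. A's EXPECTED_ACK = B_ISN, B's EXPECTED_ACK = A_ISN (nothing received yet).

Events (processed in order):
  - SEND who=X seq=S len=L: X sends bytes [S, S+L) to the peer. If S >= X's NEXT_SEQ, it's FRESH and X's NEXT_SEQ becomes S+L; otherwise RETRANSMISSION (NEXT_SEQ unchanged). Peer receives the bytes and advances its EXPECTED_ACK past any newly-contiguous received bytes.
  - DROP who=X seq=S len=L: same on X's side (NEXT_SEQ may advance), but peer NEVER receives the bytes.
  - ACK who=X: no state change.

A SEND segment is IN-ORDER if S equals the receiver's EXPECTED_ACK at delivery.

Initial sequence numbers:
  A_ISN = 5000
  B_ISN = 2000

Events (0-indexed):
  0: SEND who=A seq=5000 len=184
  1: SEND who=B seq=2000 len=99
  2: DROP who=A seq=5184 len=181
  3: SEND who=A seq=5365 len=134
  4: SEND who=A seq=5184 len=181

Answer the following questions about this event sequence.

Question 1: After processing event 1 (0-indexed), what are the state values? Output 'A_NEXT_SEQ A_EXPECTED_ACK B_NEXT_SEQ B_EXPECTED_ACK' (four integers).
After event 0: A_seq=5184 A_ack=2000 B_seq=2000 B_ack=5184
After event 1: A_seq=5184 A_ack=2099 B_seq=2099 B_ack=5184

5184 2099 2099 5184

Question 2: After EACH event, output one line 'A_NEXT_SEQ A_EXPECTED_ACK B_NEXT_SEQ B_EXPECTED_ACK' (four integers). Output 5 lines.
5184 2000 2000 5184
5184 2099 2099 5184
5365 2099 2099 5184
5499 2099 2099 5184
5499 2099 2099 5499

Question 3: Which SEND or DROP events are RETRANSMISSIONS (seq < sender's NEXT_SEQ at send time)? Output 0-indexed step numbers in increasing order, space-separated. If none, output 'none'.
Step 0: SEND seq=5000 -> fresh
Step 1: SEND seq=2000 -> fresh
Step 2: DROP seq=5184 -> fresh
Step 3: SEND seq=5365 -> fresh
Step 4: SEND seq=5184 -> retransmit

Answer: 4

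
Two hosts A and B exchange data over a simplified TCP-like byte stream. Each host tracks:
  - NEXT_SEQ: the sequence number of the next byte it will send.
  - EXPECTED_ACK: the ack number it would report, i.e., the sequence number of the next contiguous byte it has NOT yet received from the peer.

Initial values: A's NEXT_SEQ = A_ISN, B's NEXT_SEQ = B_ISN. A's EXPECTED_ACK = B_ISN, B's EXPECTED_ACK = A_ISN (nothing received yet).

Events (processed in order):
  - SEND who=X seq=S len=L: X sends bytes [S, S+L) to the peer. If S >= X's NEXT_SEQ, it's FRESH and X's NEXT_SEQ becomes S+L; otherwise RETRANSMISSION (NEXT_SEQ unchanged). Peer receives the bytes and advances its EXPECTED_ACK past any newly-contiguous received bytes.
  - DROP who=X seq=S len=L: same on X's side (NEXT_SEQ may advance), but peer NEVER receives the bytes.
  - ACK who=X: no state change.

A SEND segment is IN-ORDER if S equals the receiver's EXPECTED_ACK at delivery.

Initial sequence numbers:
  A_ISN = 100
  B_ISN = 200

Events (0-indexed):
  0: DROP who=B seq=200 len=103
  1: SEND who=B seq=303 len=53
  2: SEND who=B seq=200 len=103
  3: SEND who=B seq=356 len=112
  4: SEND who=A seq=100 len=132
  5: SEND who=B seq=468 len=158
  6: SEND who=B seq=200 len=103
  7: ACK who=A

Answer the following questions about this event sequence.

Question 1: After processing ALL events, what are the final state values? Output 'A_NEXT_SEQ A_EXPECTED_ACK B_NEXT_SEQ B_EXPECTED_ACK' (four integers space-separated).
Answer: 232 626 626 232

Derivation:
After event 0: A_seq=100 A_ack=200 B_seq=303 B_ack=100
After event 1: A_seq=100 A_ack=200 B_seq=356 B_ack=100
After event 2: A_seq=100 A_ack=356 B_seq=356 B_ack=100
After event 3: A_seq=100 A_ack=468 B_seq=468 B_ack=100
After event 4: A_seq=232 A_ack=468 B_seq=468 B_ack=232
After event 5: A_seq=232 A_ack=626 B_seq=626 B_ack=232
After event 6: A_seq=232 A_ack=626 B_seq=626 B_ack=232
After event 7: A_seq=232 A_ack=626 B_seq=626 B_ack=232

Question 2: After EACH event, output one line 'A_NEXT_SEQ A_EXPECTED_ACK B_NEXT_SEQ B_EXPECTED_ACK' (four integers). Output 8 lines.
100 200 303 100
100 200 356 100
100 356 356 100
100 468 468 100
232 468 468 232
232 626 626 232
232 626 626 232
232 626 626 232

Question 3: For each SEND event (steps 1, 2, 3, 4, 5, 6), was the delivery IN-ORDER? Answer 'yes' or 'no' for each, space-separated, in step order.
Answer: no yes yes yes yes no

Derivation:
Step 1: SEND seq=303 -> out-of-order
Step 2: SEND seq=200 -> in-order
Step 3: SEND seq=356 -> in-order
Step 4: SEND seq=100 -> in-order
Step 5: SEND seq=468 -> in-order
Step 6: SEND seq=200 -> out-of-order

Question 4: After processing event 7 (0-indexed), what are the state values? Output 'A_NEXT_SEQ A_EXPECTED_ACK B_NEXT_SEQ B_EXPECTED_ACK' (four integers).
After event 0: A_seq=100 A_ack=200 B_seq=303 B_ack=100
After event 1: A_seq=100 A_ack=200 B_seq=356 B_ack=100
After event 2: A_seq=100 A_ack=356 B_seq=356 B_ack=100
After event 3: A_seq=100 A_ack=468 B_seq=468 B_ack=100
After event 4: A_seq=232 A_ack=468 B_seq=468 B_ack=232
After event 5: A_seq=232 A_ack=626 B_seq=626 B_ack=232
After event 6: A_seq=232 A_ack=626 B_seq=626 B_ack=232
After event 7: A_seq=232 A_ack=626 B_seq=626 B_ack=232

232 626 626 232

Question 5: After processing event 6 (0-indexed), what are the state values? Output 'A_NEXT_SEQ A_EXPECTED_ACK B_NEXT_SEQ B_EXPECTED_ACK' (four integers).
After event 0: A_seq=100 A_ack=200 B_seq=303 B_ack=100
After event 1: A_seq=100 A_ack=200 B_seq=356 B_ack=100
After event 2: A_seq=100 A_ack=356 B_seq=356 B_ack=100
After event 3: A_seq=100 A_ack=468 B_seq=468 B_ack=100
After event 4: A_seq=232 A_ack=468 B_seq=468 B_ack=232
After event 5: A_seq=232 A_ack=626 B_seq=626 B_ack=232
After event 6: A_seq=232 A_ack=626 B_seq=626 B_ack=232

232 626 626 232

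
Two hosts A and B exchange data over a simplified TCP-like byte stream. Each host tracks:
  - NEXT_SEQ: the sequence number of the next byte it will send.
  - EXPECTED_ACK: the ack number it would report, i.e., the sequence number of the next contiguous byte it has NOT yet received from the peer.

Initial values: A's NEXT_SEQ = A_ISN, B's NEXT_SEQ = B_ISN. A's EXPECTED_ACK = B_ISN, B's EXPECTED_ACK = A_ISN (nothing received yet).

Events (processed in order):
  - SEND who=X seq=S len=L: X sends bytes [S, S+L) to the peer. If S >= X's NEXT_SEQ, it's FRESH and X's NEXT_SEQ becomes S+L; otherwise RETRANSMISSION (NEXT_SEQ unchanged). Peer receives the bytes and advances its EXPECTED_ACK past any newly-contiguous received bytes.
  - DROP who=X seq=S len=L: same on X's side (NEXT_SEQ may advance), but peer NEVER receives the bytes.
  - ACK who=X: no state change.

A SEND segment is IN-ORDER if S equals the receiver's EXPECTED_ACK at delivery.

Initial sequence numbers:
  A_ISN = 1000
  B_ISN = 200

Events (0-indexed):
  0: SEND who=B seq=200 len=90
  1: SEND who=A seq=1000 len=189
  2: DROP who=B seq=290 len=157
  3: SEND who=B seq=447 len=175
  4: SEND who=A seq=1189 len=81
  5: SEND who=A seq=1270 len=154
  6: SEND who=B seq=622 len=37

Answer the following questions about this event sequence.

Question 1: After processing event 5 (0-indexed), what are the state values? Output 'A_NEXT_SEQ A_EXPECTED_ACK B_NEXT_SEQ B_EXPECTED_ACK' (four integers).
After event 0: A_seq=1000 A_ack=290 B_seq=290 B_ack=1000
After event 1: A_seq=1189 A_ack=290 B_seq=290 B_ack=1189
After event 2: A_seq=1189 A_ack=290 B_seq=447 B_ack=1189
After event 3: A_seq=1189 A_ack=290 B_seq=622 B_ack=1189
After event 4: A_seq=1270 A_ack=290 B_seq=622 B_ack=1270
After event 5: A_seq=1424 A_ack=290 B_seq=622 B_ack=1424

1424 290 622 1424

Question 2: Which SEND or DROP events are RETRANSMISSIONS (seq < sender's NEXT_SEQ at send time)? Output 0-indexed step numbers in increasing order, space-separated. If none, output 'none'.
Answer: none

Derivation:
Step 0: SEND seq=200 -> fresh
Step 1: SEND seq=1000 -> fresh
Step 2: DROP seq=290 -> fresh
Step 3: SEND seq=447 -> fresh
Step 4: SEND seq=1189 -> fresh
Step 5: SEND seq=1270 -> fresh
Step 6: SEND seq=622 -> fresh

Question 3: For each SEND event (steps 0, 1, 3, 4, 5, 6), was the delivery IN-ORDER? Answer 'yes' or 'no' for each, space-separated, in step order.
Answer: yes yes no yes yes no

Derivation:
Step 0: SEND seq=200 -> in-order
Step 1: SEND seq=1000 -> in-order
Step 3: SEND seq=447 -> out-of-order
Step 4: SEND seq=1189 -> in-order
Step 5: SEND seq=1270 -> in-order
Step 6: SEND seq=622 -> out-of-order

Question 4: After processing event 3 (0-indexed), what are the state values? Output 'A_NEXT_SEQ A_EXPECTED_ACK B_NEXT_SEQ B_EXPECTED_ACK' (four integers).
After event 0: A_seq=1000 A_ack=290 B_seq=290 B_ack=1000
After event 1: A_seq=1189 A_ack=290 B_seq=290 B_ack=1189
After event 2: A_seq=1189 A_ack=290 B_seq=447 B_ack=1189
After event 3: A_seq=1189 A_ack=290 B_seq=622 B_ack=1189

1189 290 622 1189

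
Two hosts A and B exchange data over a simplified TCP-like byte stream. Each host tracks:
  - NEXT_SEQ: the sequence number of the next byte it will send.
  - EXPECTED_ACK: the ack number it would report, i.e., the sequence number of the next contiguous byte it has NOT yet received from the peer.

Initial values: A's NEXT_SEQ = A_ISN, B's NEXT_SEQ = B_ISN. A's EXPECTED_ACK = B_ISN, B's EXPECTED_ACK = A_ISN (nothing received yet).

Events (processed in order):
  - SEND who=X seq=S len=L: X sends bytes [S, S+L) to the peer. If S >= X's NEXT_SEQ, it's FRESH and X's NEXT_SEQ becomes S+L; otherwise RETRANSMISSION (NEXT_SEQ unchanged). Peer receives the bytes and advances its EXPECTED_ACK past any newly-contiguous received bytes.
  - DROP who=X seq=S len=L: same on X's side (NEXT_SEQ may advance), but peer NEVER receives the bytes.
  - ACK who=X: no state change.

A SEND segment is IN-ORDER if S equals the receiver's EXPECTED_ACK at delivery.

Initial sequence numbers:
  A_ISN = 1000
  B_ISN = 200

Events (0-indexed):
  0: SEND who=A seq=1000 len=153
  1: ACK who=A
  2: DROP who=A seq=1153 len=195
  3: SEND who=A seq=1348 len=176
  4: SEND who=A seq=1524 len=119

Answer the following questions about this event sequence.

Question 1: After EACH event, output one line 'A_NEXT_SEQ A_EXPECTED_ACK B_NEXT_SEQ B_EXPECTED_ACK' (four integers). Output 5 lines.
1153 200 200 1153
1153 200 200 1153
1348 200 200 1153
1524 200 200 1153
1643 200 200 1153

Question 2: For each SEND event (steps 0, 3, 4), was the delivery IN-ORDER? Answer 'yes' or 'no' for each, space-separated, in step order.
Answer: yes no no

Derivation:
Step 0: SEND seq=1000 -> in-order
Step 3: SEND seq=1348 -> out-of-order
Step 4: SEND seq=1524 -> out-of-order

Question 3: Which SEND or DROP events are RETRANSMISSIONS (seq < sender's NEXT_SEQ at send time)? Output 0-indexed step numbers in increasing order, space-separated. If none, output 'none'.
Answer: none

Derivation:
Step 0: SEND seq=1000 -> fresh
Step 2: DROP seq=1153 -> fresh
Step 3: SEND seq=1348 -> fresh
Step 4: SEND seq=1524 -> fresh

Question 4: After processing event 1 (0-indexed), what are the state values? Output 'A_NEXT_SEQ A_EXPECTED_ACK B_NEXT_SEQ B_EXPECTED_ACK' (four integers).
After event 0: A_seq=1153 A_ack=200 B_seq=200 B_ack=1153
After event 1: A_seq=1153 A_ack=200 B_seq=200 B_ack=1153

1153 200 200 1153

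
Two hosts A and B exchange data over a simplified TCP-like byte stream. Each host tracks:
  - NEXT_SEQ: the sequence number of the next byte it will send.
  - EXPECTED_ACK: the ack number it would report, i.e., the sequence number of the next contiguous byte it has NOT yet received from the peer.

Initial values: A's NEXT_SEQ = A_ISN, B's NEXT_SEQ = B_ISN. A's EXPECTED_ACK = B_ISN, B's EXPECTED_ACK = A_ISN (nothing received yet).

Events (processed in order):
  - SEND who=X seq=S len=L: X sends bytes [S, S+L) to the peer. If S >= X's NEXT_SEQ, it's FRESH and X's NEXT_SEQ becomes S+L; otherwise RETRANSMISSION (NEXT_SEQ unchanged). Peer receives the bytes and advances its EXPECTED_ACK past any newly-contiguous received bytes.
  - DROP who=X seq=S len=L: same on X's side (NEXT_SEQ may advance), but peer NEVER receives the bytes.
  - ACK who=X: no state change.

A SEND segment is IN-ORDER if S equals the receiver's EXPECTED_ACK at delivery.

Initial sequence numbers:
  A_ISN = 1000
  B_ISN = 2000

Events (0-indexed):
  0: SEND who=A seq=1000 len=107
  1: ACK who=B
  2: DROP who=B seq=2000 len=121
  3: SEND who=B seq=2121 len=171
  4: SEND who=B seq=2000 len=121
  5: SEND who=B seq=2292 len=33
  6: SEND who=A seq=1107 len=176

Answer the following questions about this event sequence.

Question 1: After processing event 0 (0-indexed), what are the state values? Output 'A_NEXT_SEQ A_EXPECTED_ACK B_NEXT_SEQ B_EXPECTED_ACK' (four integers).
After event 0: A_seq=1107 A_ack=2000 B_seq=2000 B_ack=1107

1107 2000 2000 1107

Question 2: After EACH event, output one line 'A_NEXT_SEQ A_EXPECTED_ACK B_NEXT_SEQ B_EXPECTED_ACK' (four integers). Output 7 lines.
1107 2000 2000 1107
1107 2000 2000 1107
1107 2000 2121 1107
1107 2000 2292 1107
1107 2292 2292 1107
1107 2325 2325 1107
1283 2325 2325 1283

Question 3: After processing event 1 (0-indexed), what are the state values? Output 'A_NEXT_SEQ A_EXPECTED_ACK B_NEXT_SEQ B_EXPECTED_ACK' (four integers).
After event 0: A_seq=1107 A_ack=2000 B_seq=2000 B_ack=1107
After event 1: A_seq=1107 A_ack=2000 B_seq=2000 B_ack=1107

1107 2000 2000 1107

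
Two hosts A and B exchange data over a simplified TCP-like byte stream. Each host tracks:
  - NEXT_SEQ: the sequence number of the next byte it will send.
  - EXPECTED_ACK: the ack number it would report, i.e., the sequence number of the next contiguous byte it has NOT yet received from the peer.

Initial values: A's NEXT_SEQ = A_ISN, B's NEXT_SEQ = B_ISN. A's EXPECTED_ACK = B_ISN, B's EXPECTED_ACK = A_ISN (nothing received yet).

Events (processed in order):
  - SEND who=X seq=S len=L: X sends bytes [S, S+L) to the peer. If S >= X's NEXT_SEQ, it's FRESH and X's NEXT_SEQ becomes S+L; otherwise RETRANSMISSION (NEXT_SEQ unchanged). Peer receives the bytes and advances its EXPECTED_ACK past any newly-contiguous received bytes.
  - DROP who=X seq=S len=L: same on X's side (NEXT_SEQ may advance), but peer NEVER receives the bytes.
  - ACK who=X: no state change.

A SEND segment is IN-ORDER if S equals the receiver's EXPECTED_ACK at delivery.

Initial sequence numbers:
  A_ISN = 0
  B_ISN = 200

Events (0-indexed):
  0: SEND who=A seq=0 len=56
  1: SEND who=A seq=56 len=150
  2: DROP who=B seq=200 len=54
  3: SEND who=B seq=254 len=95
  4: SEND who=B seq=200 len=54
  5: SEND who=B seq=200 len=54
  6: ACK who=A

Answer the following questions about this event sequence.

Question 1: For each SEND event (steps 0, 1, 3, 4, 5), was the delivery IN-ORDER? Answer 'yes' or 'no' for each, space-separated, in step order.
Answer: yes yes no yes no

Derivation:
Step 0: SEND seq=0 -> in-order
Step 1: SEND seq=56 -> in-order
Step 3: SEND seq=254 -> out-of-order
Step 4: SEND seq=200 -> in-order
Step 5: SEND seq=200 -> out-of-order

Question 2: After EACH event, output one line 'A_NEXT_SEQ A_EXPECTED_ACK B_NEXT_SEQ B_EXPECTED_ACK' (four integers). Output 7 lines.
56 200 200 56
206 200 200 206
206 200 254 206
206 200 349 206
206 349 349 206
206 349 349 206
206 349 349 206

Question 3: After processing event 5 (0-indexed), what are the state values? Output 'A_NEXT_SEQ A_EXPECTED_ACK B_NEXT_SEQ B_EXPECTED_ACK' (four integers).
After event 0: A_seq=56 A_ack=200 B_seq=200 B_ack=56
After event 1: A_seq=206 A_ack=200 B_seq=200 B_ack=206
After event 2: A_seq=206 A_ack=200 B_seq=254 B_ack=206
After event 3: A_seq=206 A_ack=200 B_seq=349 B_ack=206
After event 4: A_seq=206 A_ack=349 B_seq=349 B_ack=206
After event 5: A_seq=206 A_ack=349 B_seq=349 B_ack=206

206 349 349 206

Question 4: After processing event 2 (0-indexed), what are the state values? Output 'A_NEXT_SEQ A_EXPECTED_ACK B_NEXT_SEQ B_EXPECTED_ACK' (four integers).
After event 0: A_seq=56 A_ack=200 B_seq=200 B_ack=56
After event 1: A_seq=206 A_ack=200 B_seq=200 B_ack=206
After event 2: A_seq=206 A_ack=200 B_seq=254 B_ack=206

206 200 254 206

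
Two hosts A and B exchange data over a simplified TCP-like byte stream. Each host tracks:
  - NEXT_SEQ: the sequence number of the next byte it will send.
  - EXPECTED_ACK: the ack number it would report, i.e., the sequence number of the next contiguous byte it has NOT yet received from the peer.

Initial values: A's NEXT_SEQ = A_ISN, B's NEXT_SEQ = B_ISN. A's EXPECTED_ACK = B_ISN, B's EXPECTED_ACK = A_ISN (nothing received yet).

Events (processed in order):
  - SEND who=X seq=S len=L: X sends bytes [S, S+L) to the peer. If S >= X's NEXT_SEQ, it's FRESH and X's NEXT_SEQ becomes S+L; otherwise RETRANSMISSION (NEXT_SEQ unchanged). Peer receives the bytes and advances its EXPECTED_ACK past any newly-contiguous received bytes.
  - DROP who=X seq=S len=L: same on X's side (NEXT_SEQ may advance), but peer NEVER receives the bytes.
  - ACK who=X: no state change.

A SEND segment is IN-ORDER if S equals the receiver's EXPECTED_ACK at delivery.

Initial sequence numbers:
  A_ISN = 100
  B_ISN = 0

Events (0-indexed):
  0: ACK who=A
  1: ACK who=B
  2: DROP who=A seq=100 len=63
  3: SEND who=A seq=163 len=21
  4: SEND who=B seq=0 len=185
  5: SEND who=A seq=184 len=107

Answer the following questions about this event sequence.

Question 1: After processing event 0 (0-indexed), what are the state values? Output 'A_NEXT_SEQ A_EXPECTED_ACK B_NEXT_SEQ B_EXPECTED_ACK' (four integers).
After event 0: A_seq=100 A_ack=0 B_seq=0 B_ack=100

100 0 0 100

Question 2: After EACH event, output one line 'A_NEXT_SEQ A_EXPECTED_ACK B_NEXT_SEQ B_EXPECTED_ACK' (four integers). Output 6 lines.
100 0 0 100
100 0 0 100
163 0 0 100
184 0 0 100
184 185 185 100
291 185 185 100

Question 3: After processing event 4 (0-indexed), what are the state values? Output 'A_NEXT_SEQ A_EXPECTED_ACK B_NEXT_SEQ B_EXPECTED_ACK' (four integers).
After event 0: A_seq=100 A_ack=0 B_seq=0 B_ack=100
After event 1: A_seq=100 A_ack=0 B_seq=0 B_ack=100
After event 2: A_seq=163 A_ack=0 B_seq=0 B_ack=100
After event 3: A_seq=184 A_ack=0 B_seq=0 B_ack=100
After event 4: A_seq=184 A_ack=185 B_seq=185 B_ack=100

184 185 185 100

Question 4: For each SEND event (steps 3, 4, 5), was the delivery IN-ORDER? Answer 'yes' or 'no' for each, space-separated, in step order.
Step 3: SEND seq=163 -> out-of-order
Step 4: SEND seq=0 -> in-order
Step 5: SEND seq=184 -> out-of-order

Answer: no yes no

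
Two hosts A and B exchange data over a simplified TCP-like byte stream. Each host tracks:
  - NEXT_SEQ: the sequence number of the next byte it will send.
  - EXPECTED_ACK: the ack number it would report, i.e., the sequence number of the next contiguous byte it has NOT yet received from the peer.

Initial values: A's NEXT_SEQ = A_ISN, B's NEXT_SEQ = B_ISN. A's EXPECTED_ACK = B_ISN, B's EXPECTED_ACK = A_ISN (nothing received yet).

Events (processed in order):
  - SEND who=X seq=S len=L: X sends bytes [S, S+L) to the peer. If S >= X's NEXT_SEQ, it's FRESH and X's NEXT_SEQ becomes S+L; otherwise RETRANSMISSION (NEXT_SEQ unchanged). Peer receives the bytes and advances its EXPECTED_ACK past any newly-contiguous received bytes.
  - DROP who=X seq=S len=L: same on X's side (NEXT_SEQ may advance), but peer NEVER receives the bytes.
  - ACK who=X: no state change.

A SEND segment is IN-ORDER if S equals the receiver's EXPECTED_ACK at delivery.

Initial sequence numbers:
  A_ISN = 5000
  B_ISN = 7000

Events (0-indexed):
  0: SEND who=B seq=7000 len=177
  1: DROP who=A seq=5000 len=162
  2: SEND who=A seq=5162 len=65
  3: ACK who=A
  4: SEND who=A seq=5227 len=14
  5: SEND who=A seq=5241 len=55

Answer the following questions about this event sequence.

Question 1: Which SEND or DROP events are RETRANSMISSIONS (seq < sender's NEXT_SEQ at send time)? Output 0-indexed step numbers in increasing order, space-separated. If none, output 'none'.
Step 0: SEND seq=7000 -> fresh
Step 1: DROP seq=5000 -> fresh
Step 2: SEND seq=5162 -> fresh
Step 4: SEND seq=5227 -> fresh
Step 5: SEND seq=5241 -> fresh

Answer: none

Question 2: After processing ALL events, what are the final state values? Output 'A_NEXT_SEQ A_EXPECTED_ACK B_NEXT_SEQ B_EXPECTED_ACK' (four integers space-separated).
After event 0: A_seq=5000 A_ack=7177 B_seq=7177 B_ack=5000
After event 1: A_seq=5162 A_ack=7177 B_seq=7177 B_ack=5000
After event 2: A_seq=5227 A_ack=7177 B_seq=7177 B_ack=5000
After event 3: A_seq=5227 A_ack=7177 B_seq=7177 B_ack=5000
After event 4: A_seq=5241 A_ack=7177 B_seq=7177 B_ack=5000
After event 5: A_seq=5296 A_ack=7177 B_seq=7177 B_ack=5000

Answer: 5296 7177 7177 5000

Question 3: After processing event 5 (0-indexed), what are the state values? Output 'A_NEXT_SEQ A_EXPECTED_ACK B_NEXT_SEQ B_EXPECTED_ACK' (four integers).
After event 0: A_seq=5000 A_ack=7177 B_seq=7177 B_ack=5000
After event 1: A_seq=5162 A_ack=7177 B_seq=7177 B_ack=5000
After event 2: A_seq=5227 A_ack=7177 B_seq=7177 B_ack=5000
After event 3: A_seq=5227 A_ack=7177 B_seq=7177 B_ack=5000
After event 4: A_seq=5241 A_ack=7177 B_seq=7177 B_ack=5000
After event 5: A_seq=5296 A_ack=7177 B_seq=7177 B_ack=5000

5296 7177 7177 5000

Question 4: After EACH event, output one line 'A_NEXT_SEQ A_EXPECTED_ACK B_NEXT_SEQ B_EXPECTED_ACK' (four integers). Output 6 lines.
5000 7177 7177 5000
5162 7177 7177 5000
5227 7177 7177 5000
5227 7177 7177 5000
5241 7177 7177 5000
5296 7177 7177 5000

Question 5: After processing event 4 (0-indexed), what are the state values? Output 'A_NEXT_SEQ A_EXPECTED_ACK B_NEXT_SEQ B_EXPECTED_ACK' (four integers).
After event 0: A_seq=5000 A_ack=7177 B_seq=7177 B_ack=5000
After event 1: A_seq=5162 A_ack=7177 B_seq=7177 B_ack=5000
After event 2: A_seq=5227 A_ack=7177 B_seq=7177 B_ack=5000
After event 3: A_seq=5227 A_ack=7177 B_seq=7177 B_ack=5000
After event 4: A_seq=5241 A_ack=7177 B_seq=7177 B_ack=5000

5241 7177 7177 5000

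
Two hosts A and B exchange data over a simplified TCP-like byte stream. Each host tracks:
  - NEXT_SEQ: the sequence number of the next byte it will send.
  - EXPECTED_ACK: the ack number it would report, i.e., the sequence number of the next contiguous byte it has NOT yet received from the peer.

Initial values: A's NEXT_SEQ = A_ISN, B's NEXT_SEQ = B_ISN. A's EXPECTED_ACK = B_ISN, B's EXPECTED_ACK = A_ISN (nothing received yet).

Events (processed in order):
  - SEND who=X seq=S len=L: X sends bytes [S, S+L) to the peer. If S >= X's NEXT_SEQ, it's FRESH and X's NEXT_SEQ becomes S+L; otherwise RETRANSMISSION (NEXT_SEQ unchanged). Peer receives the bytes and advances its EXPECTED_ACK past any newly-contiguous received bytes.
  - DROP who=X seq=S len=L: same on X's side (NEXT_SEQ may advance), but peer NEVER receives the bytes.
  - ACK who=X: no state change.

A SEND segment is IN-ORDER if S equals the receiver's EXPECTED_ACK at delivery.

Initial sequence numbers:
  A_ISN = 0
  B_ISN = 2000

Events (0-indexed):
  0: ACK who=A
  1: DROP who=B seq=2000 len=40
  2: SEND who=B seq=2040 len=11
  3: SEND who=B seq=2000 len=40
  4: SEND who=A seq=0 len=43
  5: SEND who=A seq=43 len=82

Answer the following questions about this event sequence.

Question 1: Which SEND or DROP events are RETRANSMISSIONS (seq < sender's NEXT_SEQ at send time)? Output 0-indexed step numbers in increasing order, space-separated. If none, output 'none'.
Step 1: DROP seq=2000 -> fresh
Step 2: SEND seq=2040 -> fresh
Step 3: SEND seq=2000 -> retransmit
Step 4: SEND seq=0 -> fresh
Step 5: SEND seq=43 -> fresh

Answer: 3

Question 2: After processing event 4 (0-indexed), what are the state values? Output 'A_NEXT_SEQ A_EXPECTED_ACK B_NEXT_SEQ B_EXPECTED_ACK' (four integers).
After event 0: A_seq=0 A_ack=2000 B_seq=2000 B_ack=0
After event 1: A_seq=0 A_ack=2000 B_seq=2040 B_ack=0
After event 2: A_seq=0 A_ack=2000 B_seq=2051 B_ack=0
After event 3: A_seq=0 A_ack=2051 B_seq=2051 B_ack=0
After event 4: A_seq=43 A_ack=2051 B_seq=2051 B_ack=43

43 2051 2051 43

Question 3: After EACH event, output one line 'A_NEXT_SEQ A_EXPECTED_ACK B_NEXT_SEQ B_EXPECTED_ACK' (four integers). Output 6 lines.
0 2000 2000 0
0 2000 2040 0
0 2000 2051 0
0 2051 2051 0
43 2051 2051 43
125 2051 2051 125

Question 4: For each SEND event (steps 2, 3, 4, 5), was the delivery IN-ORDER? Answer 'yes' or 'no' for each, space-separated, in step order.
Step 2: SEND seq=2040 -> out-of-order
Step 3: SEND seq=2000 -> in-order
Step 4: SEND seq=0 -> in-order
Step 5: SEND seq=43 -> in-order

Answer: no yes yes yes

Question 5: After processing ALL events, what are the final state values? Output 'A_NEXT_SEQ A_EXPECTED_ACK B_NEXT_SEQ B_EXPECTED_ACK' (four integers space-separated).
After event 0: A_seq=0 A_ack=2000 B_seq=2000 B_ack=0
After event 1: A_seq=0 A_ack=2000 B_seq=2040 B_ack=0
After event 2: A_seq=0 A_ack=2000 B_seq=2051 B_ack=0
After event 3: A_seq=0 A_ack=2051 B_seq=2051 B_ack=0
After event 4: A_seq=43 A_ack=2051 B_seq=2051 B_ack=43
After event 5: A_seq=125 A_ack=2051 B_seq=2051 B_ack=125

Answer: 125 2051 2051 125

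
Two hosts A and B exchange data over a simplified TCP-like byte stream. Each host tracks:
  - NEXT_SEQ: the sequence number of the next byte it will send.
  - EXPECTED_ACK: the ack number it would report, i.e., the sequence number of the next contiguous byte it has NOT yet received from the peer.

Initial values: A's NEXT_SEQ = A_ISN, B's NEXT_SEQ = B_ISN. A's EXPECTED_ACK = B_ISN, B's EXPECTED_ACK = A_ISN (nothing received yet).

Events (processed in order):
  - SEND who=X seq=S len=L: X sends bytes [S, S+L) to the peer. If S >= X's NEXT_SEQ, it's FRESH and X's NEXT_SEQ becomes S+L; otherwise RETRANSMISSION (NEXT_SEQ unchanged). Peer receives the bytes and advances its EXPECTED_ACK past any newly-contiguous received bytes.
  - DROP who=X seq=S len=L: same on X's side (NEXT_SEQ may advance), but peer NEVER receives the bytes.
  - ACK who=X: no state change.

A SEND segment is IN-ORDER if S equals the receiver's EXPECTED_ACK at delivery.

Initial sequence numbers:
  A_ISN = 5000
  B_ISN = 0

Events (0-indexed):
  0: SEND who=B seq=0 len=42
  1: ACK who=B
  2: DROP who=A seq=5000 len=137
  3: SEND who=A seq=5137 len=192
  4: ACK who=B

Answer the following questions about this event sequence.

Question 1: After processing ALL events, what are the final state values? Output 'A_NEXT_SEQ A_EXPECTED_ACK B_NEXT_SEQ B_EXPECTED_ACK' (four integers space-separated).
Answer: 5329 42 42 5000

Derivation:
After event 0: A_seq=5000 A_ack=42 B_seq=42 B_ack=5000
After event 1: A_seq=5000 A_ack=42 B_seq=42 B_ack=5000
After event 2: A_seq=5137 A_ack=42 B_seq=42 B_ack=5000
After event 3: A_seq=5329 A_ack=42 B_seq=42 B_ack=5000
After event 4: A_seq=5329 A_ack=42 B_seq=42 B_ack=5000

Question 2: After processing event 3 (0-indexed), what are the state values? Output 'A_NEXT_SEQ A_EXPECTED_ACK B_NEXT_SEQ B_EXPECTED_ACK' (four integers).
After event 0: A_seq=5000 A_ack=42 B_seq=42 B_ack=5000
After event 1: A_seq=5000 A_ack=42 B_seq=42 B_ack=5000
After event 2: A_seq=5137 A_ack=42 B_seq=42 B_ack=5000
After event 3: A_seq=5329 A_ack=42 B_seq=42 B_ack=5000

5329 42 42 5000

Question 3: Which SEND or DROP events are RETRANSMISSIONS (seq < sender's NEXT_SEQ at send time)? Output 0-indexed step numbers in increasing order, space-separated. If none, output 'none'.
Step 0: SEND seq=0 -> fresh
Step 2: DROP seq=5000 -> fresh
Step 3: SEND seq=5137 -> fresh

Answer: none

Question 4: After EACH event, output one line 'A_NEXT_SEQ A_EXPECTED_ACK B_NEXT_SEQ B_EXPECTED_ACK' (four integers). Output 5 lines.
5000 42 42 5000
5000 42 42 5000
5137 42 42 5000
5329 42 42 5000
5329 42 42 5000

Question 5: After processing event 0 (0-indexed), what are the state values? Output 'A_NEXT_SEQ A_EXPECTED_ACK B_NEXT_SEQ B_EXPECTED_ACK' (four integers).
After event 0: A_seq=5000 A_ack=42 B_seq=42 B_ack=5000

5000 42 42 5000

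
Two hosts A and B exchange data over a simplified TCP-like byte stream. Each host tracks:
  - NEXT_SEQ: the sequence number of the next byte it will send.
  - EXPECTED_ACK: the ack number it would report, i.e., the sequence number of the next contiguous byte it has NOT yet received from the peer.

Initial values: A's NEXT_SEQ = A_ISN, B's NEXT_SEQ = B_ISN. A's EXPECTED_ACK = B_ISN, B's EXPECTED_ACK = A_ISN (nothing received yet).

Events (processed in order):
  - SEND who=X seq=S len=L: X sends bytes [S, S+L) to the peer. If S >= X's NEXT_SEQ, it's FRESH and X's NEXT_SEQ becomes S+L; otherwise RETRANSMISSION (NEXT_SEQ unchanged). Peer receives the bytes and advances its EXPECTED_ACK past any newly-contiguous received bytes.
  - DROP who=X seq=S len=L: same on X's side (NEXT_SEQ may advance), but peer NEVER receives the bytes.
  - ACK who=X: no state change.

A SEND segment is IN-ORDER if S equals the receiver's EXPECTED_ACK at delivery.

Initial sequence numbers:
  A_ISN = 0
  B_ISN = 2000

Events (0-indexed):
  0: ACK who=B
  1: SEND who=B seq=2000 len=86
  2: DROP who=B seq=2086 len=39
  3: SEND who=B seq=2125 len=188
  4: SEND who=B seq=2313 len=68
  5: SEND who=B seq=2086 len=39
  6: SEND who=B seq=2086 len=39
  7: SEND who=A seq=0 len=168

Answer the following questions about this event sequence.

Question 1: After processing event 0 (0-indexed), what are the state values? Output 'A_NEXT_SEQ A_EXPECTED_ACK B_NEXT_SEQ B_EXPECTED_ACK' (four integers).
After event 0: A_seq=0 A_ack=2000 B_seq=2000 B_ack=0

0 2000 2000 0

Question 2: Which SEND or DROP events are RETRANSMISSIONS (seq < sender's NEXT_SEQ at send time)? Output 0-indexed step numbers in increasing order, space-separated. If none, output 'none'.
Answer: 5 6

Derivation:
Step 1: SEND seq=2000 -> fresh
Step 2: DROP seq=2086 -> fresh
Step 3: SEND seq=2125 -> fresh
Step 4: SEND seq=2313 -> fresh
Step 5: SEND seq=2086 -> retransmit
Step 6: SEND seq=2086 -> retransmit
Step 7: SEND seq=0 -> fresh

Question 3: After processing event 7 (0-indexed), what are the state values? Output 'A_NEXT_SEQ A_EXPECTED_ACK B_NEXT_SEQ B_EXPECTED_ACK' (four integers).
After event 0: A_seq=0 A_ack=2000 B_seq=2000 B_ack=0
After event 1: A_seq=0 A_ack=2086 B_seq=2086 B_ack=0
After event 2: A_seq=0 A_ack=2086 B_seq=2125 B_ack=0
After event 3: A_seq=0 A_ack=2086 B_seq=2313 B_ack=0
After event 4: A_seq=0 A_ack=2086 B_seq=2381 B_ack=0
After event 5: A_seq=0 A_ack=2381 B_seq=2381 B_ack=0
After event 6: A_seq=0 A_ack=2381 B_seq=2381 B_ack=0
After event 7: A_seq=168 A_ack=2381 B_seq=2381 B_ack=168

168 2381 2381 168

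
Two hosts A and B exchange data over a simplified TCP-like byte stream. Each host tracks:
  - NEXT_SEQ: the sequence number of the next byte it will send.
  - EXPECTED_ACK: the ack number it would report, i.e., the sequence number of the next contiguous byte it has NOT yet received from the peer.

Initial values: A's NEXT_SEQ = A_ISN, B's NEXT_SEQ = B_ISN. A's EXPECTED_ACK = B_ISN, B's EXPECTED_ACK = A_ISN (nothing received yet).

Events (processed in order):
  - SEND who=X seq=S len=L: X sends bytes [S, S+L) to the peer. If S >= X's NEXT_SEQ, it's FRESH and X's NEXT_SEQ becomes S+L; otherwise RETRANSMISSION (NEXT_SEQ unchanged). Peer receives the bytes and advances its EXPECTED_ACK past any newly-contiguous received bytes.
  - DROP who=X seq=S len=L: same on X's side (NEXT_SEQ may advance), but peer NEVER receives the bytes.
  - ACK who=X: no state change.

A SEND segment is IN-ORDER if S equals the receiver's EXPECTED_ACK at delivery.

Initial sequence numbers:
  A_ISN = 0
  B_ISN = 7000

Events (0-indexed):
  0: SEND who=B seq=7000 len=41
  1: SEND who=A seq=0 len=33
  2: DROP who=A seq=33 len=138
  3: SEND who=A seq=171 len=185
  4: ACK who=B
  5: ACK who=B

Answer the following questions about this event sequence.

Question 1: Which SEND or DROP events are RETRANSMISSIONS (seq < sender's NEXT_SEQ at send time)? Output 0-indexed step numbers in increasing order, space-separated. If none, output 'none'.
Step 0: SEND seq=7000 -> fresh
Step 1: SEND seq=0 -> fresh
Step 2: DROP seq=33 -> fresh
Step 3: SEND seq=171 -> fresh

Answer: none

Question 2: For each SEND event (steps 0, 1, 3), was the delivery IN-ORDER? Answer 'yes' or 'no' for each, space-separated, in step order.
Answer: yes yes no

Derivation:
Step 0: SEND seq=7000 -> in-order
Step 1: SEND seq=0 -> in-order
Step 3: SEND seq=171 -> out-of-order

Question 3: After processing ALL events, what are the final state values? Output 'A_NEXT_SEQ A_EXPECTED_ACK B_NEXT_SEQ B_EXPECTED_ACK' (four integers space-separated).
After event 0: A_seq=0 A_ack=7041 B_seq=7041 B_ack=0
After event 1: A_seq=33 A_ack=7041 B_seq=7041 B_ack=33
After event 2: A_seq=171 A_ack=7041 B_seq=7041 B_ack=33
After event 3: A_seq=356 A_ack=7041 B_seq=7041 B_ack=33
After event 4: A_seq=356 A_ack=7041 B_seq=7041 B_ack=33
After event 5: A_seq=356 A_ack=7041 B_seq=7041 B_ack=33

Answer: 356 7041 7041 33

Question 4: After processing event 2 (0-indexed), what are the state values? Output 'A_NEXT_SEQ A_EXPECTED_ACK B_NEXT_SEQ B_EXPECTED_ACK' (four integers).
After event 0: A_seq=0 A_ack=7041 B_seq=7041 B_ack=0
After event 1: A_seq=33 A_ack=7041 B_seq=7041 B_ack=33
After event 2: A_seq=171 A_ack=7041 B_seq=7041 B_ack=33

171 7041 7041 33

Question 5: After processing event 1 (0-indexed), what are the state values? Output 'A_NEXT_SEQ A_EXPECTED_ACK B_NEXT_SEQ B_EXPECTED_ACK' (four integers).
After event 0: A_seq=0 A_ack=7041 B_seq=7041 B_ack=0
After event 1: A_seq=33 A_ack=7041 B_seq=7041 B_ack=33

33 7041 7041 33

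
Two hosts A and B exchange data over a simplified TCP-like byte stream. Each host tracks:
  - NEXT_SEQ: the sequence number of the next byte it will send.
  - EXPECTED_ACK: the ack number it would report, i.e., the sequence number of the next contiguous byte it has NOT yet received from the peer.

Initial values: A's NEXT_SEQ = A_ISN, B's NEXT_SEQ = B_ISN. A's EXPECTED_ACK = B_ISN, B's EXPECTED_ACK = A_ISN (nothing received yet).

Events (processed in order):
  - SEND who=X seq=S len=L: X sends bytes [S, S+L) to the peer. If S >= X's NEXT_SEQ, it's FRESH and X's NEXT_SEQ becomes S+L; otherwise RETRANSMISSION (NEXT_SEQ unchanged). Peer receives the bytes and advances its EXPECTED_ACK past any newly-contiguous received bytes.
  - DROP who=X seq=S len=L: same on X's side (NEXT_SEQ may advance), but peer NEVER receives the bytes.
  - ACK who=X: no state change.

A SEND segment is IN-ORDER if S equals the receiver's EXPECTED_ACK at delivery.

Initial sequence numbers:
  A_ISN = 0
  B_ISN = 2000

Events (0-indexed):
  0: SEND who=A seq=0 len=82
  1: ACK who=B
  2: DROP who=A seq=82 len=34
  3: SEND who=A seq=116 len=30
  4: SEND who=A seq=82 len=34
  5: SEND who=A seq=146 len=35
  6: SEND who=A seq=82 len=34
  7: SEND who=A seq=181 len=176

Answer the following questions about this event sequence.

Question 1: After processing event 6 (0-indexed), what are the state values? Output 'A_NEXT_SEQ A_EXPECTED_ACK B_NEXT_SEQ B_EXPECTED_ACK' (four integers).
After event 0: A_seq=82 A_ack=2000 B_seq=2000 B_ack=82
After event 1: A_seq=82 A_ack=2000 B_seq=2000 B_ack=82
After event 2: A_seq=116 A_ack=2000 B_seq=2000 B_ack=82
After event 3: A_seq=146 A_ack=2000 B_seq=2000 B_ack=82
After event 4: A_seq=146 A_ack=2000 B_seq=2000 B_ack=146
After event 5: A_seq=181 A_ack=2000 B_seq=2000 B_ack=181
After event 6: A_seq=181 A_ack=2000 B_seq=2000 B_ack=181

181 2000 2000 181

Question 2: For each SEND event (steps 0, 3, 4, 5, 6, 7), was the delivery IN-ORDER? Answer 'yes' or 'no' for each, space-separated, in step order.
Step 0: SEND seq=0 -> in-order
Step 3: SEND seq=116 -> out-of-order
Step 4: SEND seq=82 -> in-order
Step 5: SEND seq=146 -> in-order
Step 6: SEND seq=82 -> out-of-order
Step 7: SEND seq=181 -> in-order

Answer: yes no yes yes no yes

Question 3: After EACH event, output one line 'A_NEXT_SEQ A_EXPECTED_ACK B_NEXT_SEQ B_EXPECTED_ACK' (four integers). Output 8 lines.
82 2000 2000 82
82 2000 2000 82
116 2000 2000 82
146 2000 2000 82
146 2000 2000 146
181 2000 2000 181
181 2000 2000 181
357 2000 2000 357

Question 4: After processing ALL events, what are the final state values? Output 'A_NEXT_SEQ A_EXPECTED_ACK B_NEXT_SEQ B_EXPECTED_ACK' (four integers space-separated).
After event 0: A_seq=82 A_ack=2000 B_seq=2000 B_ack=82
After event 1: A_seq=82 A_ack=2000 B_seq=2000 B_ack=82
After event 2: A_seq=116 A_ack=2000 B_seq=2000 B_ack=82
After event 3: A_seq=146 A_ack=2000 B_seq=2000 B_ack=82
After event 4: A_seq=146 A_ack=2000 B_seq=2000 B_ack=146
After event 5: A_seq=181 A_ack=2000 B_seq=2000 B_ack=181
After event 6: A_seq=181 A_ack=2000 B_seq=2000 B_ack=181
After event 7: A_seq=357 A_ack=2000 B_seq=2000 B_ack=357

Answer: 357 2000 2000 357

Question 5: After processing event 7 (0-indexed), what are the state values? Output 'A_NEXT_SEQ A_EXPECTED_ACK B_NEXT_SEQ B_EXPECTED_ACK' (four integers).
After event 0: A_seq=82 A_ack=2000 B_seq=2000 B_ack=82
After event 1: A_seq=82 A_ack=2000 B_seq=2000 B_ack=82
After event 2: A_seq=116 A_ack=2000 B_seq=2000 B_ack=82
After event 3: A_seq=146 A_ack=2000 B_seq=2000 B_ack=82
After event 4: A_seq=146 A_ack=2000 B_seq=2000 B_ack=146
After event 5: A_seq=181 A_ack=2000 B_seq=2000 B_ack=181
After event 6: A_seq=181 A_ack=2000 B_seq=2000 B_ack=181
After event 7: A_seq=357 A_ack=2000 B_seq=2000 B_ack=357

357 2000 2000 357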